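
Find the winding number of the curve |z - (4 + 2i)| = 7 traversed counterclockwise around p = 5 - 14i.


Step 1: Center c = (4, 2), radius = 7
Step 2: |p - c|^2 = 1^2 + (-16)^2 = 257
Step 3: r^2 = 49
Step 4: |p-c| > r so winding number = 0

0


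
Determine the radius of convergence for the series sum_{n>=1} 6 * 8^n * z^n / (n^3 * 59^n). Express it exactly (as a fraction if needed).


Step 1: General term a_n = 6 * 8^n / (n^3 * 59^n)
Step 2: By the root test, |a_n|^(1/n) = 6^(1/n) * 8 / (n^(3/n) * 59) -> 8/59 as n -> infinity (since 6^(1/n) -> 1 and n^(3/n) -> 1)
Step 3: R = 1/lim|a_n|^(1/n) = 59/8

59/8


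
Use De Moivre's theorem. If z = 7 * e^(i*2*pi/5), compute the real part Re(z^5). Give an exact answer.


Step 1: By De Moivre's theorem, z^5 = 7^5 * e^(i*5*2*pi/5) = 16807 * (cos(2*pi) + i*sin(2*pi))
Step 2: |z|^5 = 7^5 = 16807
Step 3: Reduce the angle mod 2*pi: 2*pi - 2*pi = 0
Step 4: cos(0) = 1
Step 5: Re(z^5) = 16807 * 1 = 16807

16807


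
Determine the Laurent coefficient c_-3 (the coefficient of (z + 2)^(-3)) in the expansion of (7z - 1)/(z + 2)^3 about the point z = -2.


Step 1: Write the numerator in powers of (z + 2): 7z - 1 = 7(z + 2) + (7*(-2) - 1) = 7(z + 2) - 15
Step 2: Divide by (z + 2)^3: f(z) = -15(z + 2)^(-3) + 7(z + 2)^(-2)
Step 3: This finite sum is the Laurent series of f about z = -2.
Step 4: Coefficient of (z + 2)^(-3) = 7*(-2) - 1 = -15

-15


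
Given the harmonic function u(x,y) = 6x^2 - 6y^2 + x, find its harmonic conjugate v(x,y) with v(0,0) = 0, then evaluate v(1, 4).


Step 1: v_x = -u_y = 12y + 0
Step 2: v_y = u_x = 12x + 1
Step 3: v = 12xy + y + C
Step 4: v(0,0) = 0 => C = 0
Step 5: v(1, 4) = 52

52


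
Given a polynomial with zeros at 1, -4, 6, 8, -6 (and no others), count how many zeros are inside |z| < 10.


Step 1: Check each root:
  z = 1: |1| = 1 < 10
  z = -4: |-4| = 4 < 10
  z = 6: |6| = 6 < 10
  z = 8: |8| = 8 < 10
  z = -6: |-6| = 6 < 10
Step 2: Count = 5

5


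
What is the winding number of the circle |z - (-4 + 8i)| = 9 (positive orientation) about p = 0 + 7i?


Step 1: Center c = (-4, 8), radius = 9
Step 2: |p - c|^2 = 4^2 + (-1)^2 = 17
Step 3: r^2 = 81
Step 4: |p-c| < r so winding number = 1

1


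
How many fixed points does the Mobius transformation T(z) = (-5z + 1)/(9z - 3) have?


Step 1: Fixed points satisfy T(z) = z
Step 2: 9z^2 + 2z - 1 = 0
Step 3: Discriminant = 2^2 - 4*9*(-1) = 40
Step 4: Number of fixed points = 2

2


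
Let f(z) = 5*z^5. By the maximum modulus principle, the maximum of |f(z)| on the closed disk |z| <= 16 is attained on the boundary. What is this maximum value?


Step 1: On |z| = 16, |f(z)| = 5 * |z|^5 = 5 * 16^5
Step 2: By maximum modulus principle, maximum is on boundary.
Step 3: Maximum = 5 * 1048576 = 5242880

5242880


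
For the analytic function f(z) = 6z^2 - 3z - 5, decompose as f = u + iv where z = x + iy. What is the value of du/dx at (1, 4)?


Step 1: f(z) = 6(x+iy)^2 - 3(x+iy) - 5
Step 2: u = 6(x^2 - y^2) - 3x - 5
Step 3: u_x = 12x - 3
Step 4: At (1, 4): u_x = 12 - 3 = 9

9


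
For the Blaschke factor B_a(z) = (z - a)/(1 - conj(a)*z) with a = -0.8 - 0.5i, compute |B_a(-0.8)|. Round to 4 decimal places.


Step 1: Numerator z0 - a = -0.8 - (-0.8 - 0.5i) = 0 + 0.5i
Step 2: Denominator 1 - conj(a)*z0 = 1 - (-0.8 + 0.5i)*(-0.8) = 0.36 + 0.4i
Step 3: |z0 - a|^2 = 0^2 + 0.5^2 = 0.25; |1 - conj(a)*z0|^2 = 0.36^2 + 0.4^2 = 0.2896
Step 4: |B_a(-0.8)| = sqrt(0.25 / 0.2896) = sqrt(0.86326)
Step 5: = 0.9291

0.9291


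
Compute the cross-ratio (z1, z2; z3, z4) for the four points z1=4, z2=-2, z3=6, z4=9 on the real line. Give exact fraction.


Step 1: (z1-z3)(z2-z4) = (-2) * (-11) = 22
Step 2: (z1-z4)(z2-z3) = (-5) * (-8) = 40
Step 3: Cross-ratio = 22/40 = 11/20

11/20


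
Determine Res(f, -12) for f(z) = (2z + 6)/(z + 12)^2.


Step 1: Pole of order 2 at z = -12
Step 2: Res = lim d/dz [(z + 12)^2 * f(z)] as z -> -12
Step 3: (z + 12)^2 * f(z) = 2z + 6
Step 4: d/dz[2z + 6] = 2

2


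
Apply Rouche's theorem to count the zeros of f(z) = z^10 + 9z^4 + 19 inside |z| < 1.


Step 1: On |z| = 1 the three terms have sizes |z^10| = 1^10 = 1, |9z^4| = 9*1^4 = 9, |19| = 19
Step 2: The dominant term is g(z) = 19; let h(z) = z^10 + 9z^4 so f = g + h
Step 3: On |z| = 1: |g| = 19 and |h| <= 1 + 9 = 10
Step 4: Since 19 > 10, |h| < |g| on |z| = 1, so by Rouche f has the same number of zeros as g inside |z| < 1
Step 5: g(z) = 19 is a nonzero constant with no zeros inside |z| < 1. Answer = 0

0


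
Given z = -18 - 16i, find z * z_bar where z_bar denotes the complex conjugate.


Step 1: conj(z) = -18 + 16i
Step 2: z * conj(z) = (-18)^2 + (-16)^2
Step 3: = 324 + 256 = 580

580


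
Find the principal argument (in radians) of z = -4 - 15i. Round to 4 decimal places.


Step 1: z = -4 - 15i
Step 2: arg(z) = atan2(-15, -4)
Step 3: arg(z) = -1.8314

-1.8314


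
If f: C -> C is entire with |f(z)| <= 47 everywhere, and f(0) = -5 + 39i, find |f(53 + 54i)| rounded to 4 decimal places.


Step 1: By Liouville's theorem, a bounded entire function is constant.
Step 2: f(z) = f(0) = -5 + 39i for all z.
Step 3: |f(w)| = |-5 + 39i| = sqrt(25 + 1521)
Step 4: = 39.3192

39.3192


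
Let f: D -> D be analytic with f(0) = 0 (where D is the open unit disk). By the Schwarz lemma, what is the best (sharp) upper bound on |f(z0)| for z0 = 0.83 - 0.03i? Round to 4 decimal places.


Step 1: Schwarz lemma: if f: D -> D is analytic with f(0) = 0, then |f(z)| <= |z| for all z in D, and this is sharp (f(z) = z).
Step 2: |z0|^2 = 0.83^2 + (-0.03)^2 = 0.6898
Step 3: |z0| = sqrt(0.6898) = 0.830542
Step 4: Best bound = |z0| = 0.8305

0.8305


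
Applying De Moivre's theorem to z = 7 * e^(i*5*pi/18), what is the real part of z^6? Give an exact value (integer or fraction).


Step 1: By De Moivre's theorem, z^6 = 7^6 * e^(i*6*5*pi/18) = 117649 * (cos(5*pi/3) + i*sin(5*pi/3))
Step 2: |z|^6 = 7^6 = 117649
Step 3: The angle 5*pi/3 already lies in [0, 2*pi)
Step 4: cos(5*pi/3) = 1/2
Step 5: Re(z^6) = 117649 * 1/2 = 117649/2

117649/2


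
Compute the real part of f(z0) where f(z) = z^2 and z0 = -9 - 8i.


Step 1: z0 = -9 - 8i
Step 2: z0^2 = (-9)^2 - (-8)^2 + 144i
Step 3: real part = 81 - 64 = 17

17


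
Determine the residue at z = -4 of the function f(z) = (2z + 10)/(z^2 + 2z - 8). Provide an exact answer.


Step 1: Q(z) = z^2 + 2z - 8 = (z + 4)(z - 2)
Step 2: Q'(z) = 2z + 2
Step 3: Q'(-4) = -6, P(-4) = 2
Step 4: Res = P(-4)/Q'(-4) = 2/(-6) = -1/3

-1/3


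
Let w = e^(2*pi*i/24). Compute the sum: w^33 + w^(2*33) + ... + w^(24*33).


Step 1: The sum sum_{j=1}^{n} w^(k*j) equals n if n | k, else 0.
Step 2: Here n = 24, k = 33
Step 3: Does n divide k? 24 | 33 -> False
Step 4: Sum = 0

0


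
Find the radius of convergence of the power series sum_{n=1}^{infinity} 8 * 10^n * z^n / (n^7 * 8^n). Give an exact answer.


Step 1: General term a_n = 8 * 10^n / (n^7 * 8^n)
Step 2: By the root test, |a_n|^(1/n) = 8^(1/n) * 10 / (n^(7/n) * 8) -> 10/8 as n -> infinity (since 8^(1/n) -> 1 and n^(7/n) -> 1)
Step 3: R = 1/lim|a_n|^(1/n) = 8/10 = 4/5

4/5


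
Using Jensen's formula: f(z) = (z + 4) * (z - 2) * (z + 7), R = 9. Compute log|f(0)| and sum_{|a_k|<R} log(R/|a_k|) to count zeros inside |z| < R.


Jensen's formula: (1/2pi)*integral log|f(Re^it)|dt = log|f(0)| + sum_{|a_k|<R} log(R/|a_k|)
Step 1: f(0) = 4 * (-2) * 7 = -56
Step 2: log|f(0)| = log|-4| + log|2| + log|-7| = 4.0254
Step 3: Zeros inside |z| < 9: -4, 2, -7
Step 4: Jensen sum = log(9/4) + log(9/2) + log(9/7) = 2.5663
Step 5: n(R) = number of terms in the Jensen sum = count of zeros inside |z| < 9 = 3

3


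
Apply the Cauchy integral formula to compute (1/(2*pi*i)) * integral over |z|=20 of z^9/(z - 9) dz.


Step 1: f(z) = z^9, a = 9 is inside |z| = 20
Step 2: By Cauchy integral formula: (1/(2pi*i)) * integral = f(a)
Step 3: f(9) = 9^9 = 387420489

387420489


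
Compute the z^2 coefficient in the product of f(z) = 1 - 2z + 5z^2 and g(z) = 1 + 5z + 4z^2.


Step 1: z^2 term in f*g comes from: (1)*(4z^2) + (-2z)*(5z) + (5z^2)*(1)
Step 2: = 4 - 10 + 5
Step 3: = -1

-1


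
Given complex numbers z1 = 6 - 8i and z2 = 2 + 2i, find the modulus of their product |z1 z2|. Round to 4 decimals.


Step 1: |z1| = sqrt(6^2 + (-8)^2) = sqrt(100)
Step 2: |z2| = sqrt(2^2 + 2^2) = sqrt(8)
Step 3: |z1*z2| = |z1|*|z2| = sqrt(100) * sqrt(8) = sqrt(100 * 8) = sqrt(800)
Step 4: = 28.2843

28.2843


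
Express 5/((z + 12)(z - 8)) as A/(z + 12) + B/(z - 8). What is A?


Step 1: Multiply both sides by (z + 12) and set z = -12
Step 2: A = 5 / (-12 - 8)
Step 3: A = 5 / (-20)
Step 4: A = -1/4

-1/4


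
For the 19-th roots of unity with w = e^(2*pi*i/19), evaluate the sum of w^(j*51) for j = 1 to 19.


Step 1: The sum sum_{j=1}^{n} w^(k*j) equals n if n | k, else 0.
Step 2: Here n = 19, k = 51
Step 3: Does n divide k? 19 | 51 -> False
Step 4: Sum = 0

0


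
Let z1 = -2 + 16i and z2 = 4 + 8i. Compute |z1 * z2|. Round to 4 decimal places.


Step 1: |z1| = sqrt((-2)^2 + 16^2) = sqrt(260)
Step 2: |z2| = sqrt(4^2 + 8^2) = sqrt(80)
Step 3: |z1*z2| = |z1|*|z2| = sqrt(260) * sqrt(80) = sqrt(260 * 80) = sqrt(20800)
Step 4: = 144.2221

144.2221


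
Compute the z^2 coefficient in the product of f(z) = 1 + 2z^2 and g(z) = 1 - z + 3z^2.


Step 1: z^2 term in f*g comes from: (1)*(3z^2) + (0)*(-z) + (2z^2)*(1)
Step 2: = 3 + 0 + 2
Step 3: = 5

5


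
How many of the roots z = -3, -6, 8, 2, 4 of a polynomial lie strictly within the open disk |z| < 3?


Step 1: Check each root:
  z = -3: |-3| = 3 >= 3
  z = -6: |-6| = 6 >= 3
  z = 8: |8| = 8 >= 3
  z = 2: |2| = 2 < 3
  z = 4: |4| = 4 >= 3
Step 2: Count = 1

1


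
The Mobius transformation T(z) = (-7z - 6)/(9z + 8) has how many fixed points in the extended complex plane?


Step 1: Fixed points satisfy T(z) = z
Step 2: 9z^2 + 15z + 6 = 0
Step 3: Discriminant = 15^2 - 4*9*6 = 9
Step 4: Number of fixed points = 2

2


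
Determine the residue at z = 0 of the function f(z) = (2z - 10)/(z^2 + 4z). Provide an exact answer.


Step 1: Q(z) = z^2 + 4z = (z)(z + 4)
Step 2: Q'(z) = 2z + 4
Step 3: Q'(0) = 4, P(0) = -10
Step 4: Res = P(0)/Q'(0) = -10/4 = -5/2

-5/2


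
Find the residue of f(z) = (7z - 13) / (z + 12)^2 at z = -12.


Step 1: Pole of order 2 at z = -12
Step 2: Res = lim d/dz [(z + 12)^2 * f(z)] as z -> -12
Step 3: (z + 12)^2 * f(z) = 7z - 13
Step 4: d/dz[7z - 13] = 7

7


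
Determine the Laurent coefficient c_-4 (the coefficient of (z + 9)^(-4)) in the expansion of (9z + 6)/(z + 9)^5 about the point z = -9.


Step 1: Write the numerator in powers of (z + 9): 9z + 6 = 9(z + 9) + (9*(-9) + 6) = 9(z + 9) - 75
Step 2: Divide by (z + 9)^5: f(z) = -75(z + 9)^(-5) + 9(z + 9)^(-4)
Step 3: This finite sum is the Laurent series of f about z = -9.
Step 4: Coefficient of (z + 9)^(-4) = coefficient of (z + 9) in the re-centred numerator = 9

9


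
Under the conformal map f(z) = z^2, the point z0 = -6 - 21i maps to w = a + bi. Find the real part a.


Step 1: z0 = -6 - 21i
Step 2: z0^2 = (-6)^2 - (-21)^2 + 252i
Step 3: real part = 36 - 441 = -405

-405


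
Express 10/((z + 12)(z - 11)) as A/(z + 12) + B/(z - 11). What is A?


Step 1: Multiply both sides by (z + 12) and set z = -12
Step 2: A = 10 / (-12 - 11)
Step 3: A = 10 / (-23)
Step 4: A = -10/23

-10/23


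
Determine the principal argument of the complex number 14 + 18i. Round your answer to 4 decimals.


Step 1: z = 14 + 18i
Step 2: arg(z) = atan2(18, 14)
Step 3: arg(z) = 0.9098

0.9098


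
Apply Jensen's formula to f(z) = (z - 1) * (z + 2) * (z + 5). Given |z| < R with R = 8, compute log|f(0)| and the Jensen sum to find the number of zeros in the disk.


Jensen's formula: (1/2pi)*integral log|f(Re^it)|dt = log|f(0)| + sum_{|a_k|<R} log(R/|a_k|)
Step 1: f(0) = (-1) * 2 * 5 = -10
Step 2: log|f(0)| = log|1| + log|-2| + log|-5| = 2.3026
Step 3: Zeros inside |z| < 8: 1, -2, -5
Step 4: Jensen sum = log(8/1) + log(8/2) + log(8/5) = 3.9357
Step 5: n(R) = number of terms in the Jensen sum = count of zeros inside |z| < 8 = 3

3


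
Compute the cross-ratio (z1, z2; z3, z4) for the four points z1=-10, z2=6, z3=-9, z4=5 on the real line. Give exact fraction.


Step 1: (z1-z3)(z2-z4) = (-1) * 1 = -1
Step 2: (z1-z4)(z2-z3) = (-15) * 15 = -225
Step 3: Cross-ratio = 1/225 = 1/225

1/225


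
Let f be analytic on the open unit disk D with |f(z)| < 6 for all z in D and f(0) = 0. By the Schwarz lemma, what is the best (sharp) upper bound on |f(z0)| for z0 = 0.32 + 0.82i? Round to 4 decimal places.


Step 1: g = f/6 maps D -> D with g(0) = 0, so by the Schwarz lemma |g(z)| <= |z|, i.e. |f(z)| <= 6|z|; this is sharp (f(z) = 6z).
Step 2: |z0|^2 = 0.32^2 + 0.82^2 = 0.7748
Step 3: |z0| = sqrt(0.7748) = 0.880227
Step 4: Best bound = 6 * |z0| = 6 * 0.880227 = 5.2814

5.2814


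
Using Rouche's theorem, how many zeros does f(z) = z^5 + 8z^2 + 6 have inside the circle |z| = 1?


Step 1: On |z| = 1 the three terms have sizes |z^5| = 1^5 = 1, |8z^2| = 8*1^2 = 8, |6| = 6
Step 2: The dominant term is g(z) = 8z^2; let h(z) = z^5 + 6 so f = g + h
Step 3: On |z| = 1: |g| = 8 and |h| <= 1 + 6 = 7
Step 4: Since 8 > 7, |h| < |g| on |z| = 1, so by Rouche f has the same number of zeros as g inside |z| < 1
Step 5: g(z) = 8z^2 has 2 zeros (at the origin, multiplicity 2) inside |z| < 1. Answer = 2

2


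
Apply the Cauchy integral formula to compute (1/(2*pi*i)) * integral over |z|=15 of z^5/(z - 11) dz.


Step 1: f(z) = z^5, a = 11 is inside |z| = 15
Step 2: By Cauchy integral formula: (1/(2pi*i)) * integral = f(a)
Step 3: f(11) = 11^5 = 161051

161051


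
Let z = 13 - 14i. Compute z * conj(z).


Step 1: conj(z) = 13 + 14i
Step 2: z * conj(z) = 13^2 + (-14)^2
Step 3: = 169 + 196 = 365

365


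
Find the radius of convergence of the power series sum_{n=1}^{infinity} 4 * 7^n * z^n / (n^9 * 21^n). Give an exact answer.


Step 1: General term a_n = 4 * 7^n / (n^9 * 21^n)
Step 2: By the root test, |a_n|^(1/n) = 4^(1/n) * 7 / (n^(9/n) * 21) -> 7/21 as n -> infinity (since 4^(1/n) -> 1 and n^(9/n) -> 1)
Step 3: R = 1/lim|a_n|^(1/n) = 21/7 = 3

3


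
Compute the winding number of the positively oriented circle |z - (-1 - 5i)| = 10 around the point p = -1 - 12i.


Step 1: Center c = (-1, -5), radius = 10
Step 2: |p - c|^2 = 0^2 + (-7)^2 = 49
Step 3: r^2 = 100
Step 4: |p-c| < r so winding number = 1

1


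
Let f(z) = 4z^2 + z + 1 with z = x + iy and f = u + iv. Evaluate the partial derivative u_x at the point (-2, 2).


Step 1: f(z) = 4(x+iy)^2 + (x+iy) + 1
Step 2: u = 4(x^2 - y^2) + x + 1
Step 3: u_x = 8x + 1
Step 4: At (-2, 2): u_x = -16 + 1 = -15

-15


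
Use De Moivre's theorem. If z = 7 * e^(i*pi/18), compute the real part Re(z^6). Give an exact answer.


Step 1: By De Moivre's theorem, z^6 = 7^6 * e^(i*6*pi/18) = 117649 * (cos(pi/3) + i*sin(pi/3))
Step 2: |z|^6 = 7^6 = 117649
Step 3: The angle pi/3 already lies in [0, 2*pi)
Step 4: cos(pi/3) = 1/2
Step 5: Re(z^6) = 117649 * 1/2 = 117649/2

117649/2


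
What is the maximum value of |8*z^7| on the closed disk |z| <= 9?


Step 1: On |z| = 9, |f(z)| = 8 * |z|^7 = 8 * 9^7
Step 2: By maximum modulus principle, maximum is on boundary.
Step 3: Maximum = 8 * 4782969 = 38263752

38263752


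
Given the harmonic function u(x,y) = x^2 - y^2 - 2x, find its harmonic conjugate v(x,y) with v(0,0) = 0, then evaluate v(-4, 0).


Step 1: v_x = -u_y = 2y + 0
Step 2: v_y = u_x = 2x - 2
Step 3: v = 2xy - 2y + C
Step 4: v(0,0) = 0 => C = 0
Step 5: v(-4, 0) = 0

0


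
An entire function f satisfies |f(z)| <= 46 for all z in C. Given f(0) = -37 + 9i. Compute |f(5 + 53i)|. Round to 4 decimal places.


Step 1: By Liouville's theorem, a bounded entire function is constant.
Step 2: f(z) = f(0) = -37 + 9i for all z.
Step 3: |f(w)| = |-37 + 9i| = sqrt(1369 + 81)
Step 4: = 38.0789

38.0789


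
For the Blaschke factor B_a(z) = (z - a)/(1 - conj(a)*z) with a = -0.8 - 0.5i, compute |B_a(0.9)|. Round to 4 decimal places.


Step 1: Numerator z0 - a = 0.9 - (-0.8 - 0.5i) = 1.7 + 0.5i
Step 2: Denominator 1 - conj(a)*z0 = 1 - (-0.8 + 0.5i)*0.9 = 1.72 - 0.45i
Step 3: |z0 - a|^2 = 1.7^2 + 0.5^2 = 3.14; |1 - conj(a)*z0|^2 = 1.72^2 + (-0.45)^2 = 3.1609
Step 4: |B_a(0.9)| = sqrt(3.14 / 3.1609) = sqrt(0.993388)
Step 5: = 0.9967

0.9967


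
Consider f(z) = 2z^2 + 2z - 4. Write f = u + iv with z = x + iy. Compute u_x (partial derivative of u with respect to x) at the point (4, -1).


Step 1: f(z) = 2(x+iy)^2 + 2(x+iy) - 4
Step 2: u = 2(x^2 - y^2) + 2x - 4
Step 3: u_x = 4x + 2
Step 4: At (4, -1): u_x = 16 + 2 = 18

18


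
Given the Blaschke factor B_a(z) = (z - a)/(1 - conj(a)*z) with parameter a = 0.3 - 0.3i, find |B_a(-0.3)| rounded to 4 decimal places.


Step 1: Numerator z0 - a = -0.3 - (0.3 - 0.3i) = -0.6 + 0.3i
Step 2: Denominator 1 - conj(a)*z0 = 1 - (0.3 + 0.3i)*(-0.3) = 1.09 + 0.09i
Step 3: |z0 - a|^2 = (-0.6)^2 + 0.3^2 = 0.45; |1 - conj(a)*z0|^2 = 1.09^2 + 0.09^2 = 1.1962
Step 4: |B_a(-0.3)| = sqrt(0.45 / 1.1962) = sqrt(0.376191)
Step 5: = 0.6133

0.6133


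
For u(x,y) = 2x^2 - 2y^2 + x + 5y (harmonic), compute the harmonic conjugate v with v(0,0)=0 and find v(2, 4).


Step 1: v_x = -u_y = 4y - 5
Step 2: v_y = u_x = 4x + 1
Step 3: v = 4xy - 5x + y + C
Step 4: v(0,0) = 0 => C = 0
Step 5: v(2, 4) = 26

26


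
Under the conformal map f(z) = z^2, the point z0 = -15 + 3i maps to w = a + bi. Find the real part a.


Step 1: z0 = -15 + 3i
Step 2: z0^2 = (-15)^2 - 3^2 - 90i
Step 3: real part = 225 - 9 = 216

216


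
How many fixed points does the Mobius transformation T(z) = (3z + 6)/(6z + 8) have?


Step 1: Fixed points satisfy T(z) = z
Step 2: 6z^2 + 5z - 6 = 0
Step 3: Discriminant = 5^2 - 4*6*(-6) = 169
Step 4: Number of fixed points = 2

2


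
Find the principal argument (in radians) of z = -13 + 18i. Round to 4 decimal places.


Step 1: z = -13 + 18i
Step 2: arg(z) = atan2(18, -13)
Step 3: arg(z) = 2.1963

2.1963


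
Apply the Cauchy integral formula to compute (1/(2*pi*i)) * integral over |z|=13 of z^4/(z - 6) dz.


Step 1: f(z) = z^4, a = 6 is inside |z| = 13
Step 2: By Cauchy integral formula: (1/(2pi*i)) * integral = f(a)
Step 3: f(6) = 6^4 = 1296

1296


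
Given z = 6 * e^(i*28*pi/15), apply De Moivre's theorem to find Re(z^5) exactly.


Step 1: By De Moivre's theorem, z^5 = 6^5 * e^(i*5*28*pi/15) = 7776 * (cos(28*pi/3) + i*sin(28*pi/3))
Step 2: |z|^5 = 6^5 = 7776
Step 3: Reduce the angle mod 2*pi: 28*pi/3 - 8*pi = 4*pi/3
Step 4: cos(4*pi/3) = -1/2
Step 5: Re(z^5) = 7776 * (-1/2) = -3888

-3888


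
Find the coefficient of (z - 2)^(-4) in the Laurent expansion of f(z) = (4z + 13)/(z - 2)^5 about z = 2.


Step 1: Write the numerator in powers of (z - 2): 4z + 13 = 4(z - 2) + (4*2 + 13) = 4(z - 2) + 21
Step 2: Divide by (z - 2)^5: f(z) = 21(z - 2)^(-5) + 4(z - 2)^(-4)
Step 3: This finite sum is the Laurent series of f about z = 2.
Step 4: Coefficient of (z - 2)^(-4) = coefficient of (z - 2) in the re-centred numerator = 4

4


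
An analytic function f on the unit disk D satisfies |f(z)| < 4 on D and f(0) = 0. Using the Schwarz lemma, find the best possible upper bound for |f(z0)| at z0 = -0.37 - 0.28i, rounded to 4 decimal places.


Step 1: g = f/4 maps D -> D with g(0) = 0, so by the Schwarz lemma |g(z)| <= |z|, i.e. |f(z)| <= 4|z|; this is sharp (f(z) = 4z).
Step 2: |z0|^2 = (-0.37)^2 + (-0.28)^2 = 0.2153
Step 3: |z0| = sqrt(0.2153) = 0.464004
Step 4: Best bound = 4 * |z0| = 4 * 0.464004 = 1.856

1.856


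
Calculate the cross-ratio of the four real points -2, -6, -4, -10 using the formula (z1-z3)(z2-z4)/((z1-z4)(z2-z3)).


Step 1: (z1-z3)(z2-z4) = 2 * 4 = 8
Step 2: (z1-z4)(z2-z3) = 8 * (-2) = -16
Step 3: Cross-ratio = -8/16 = -1/2

-1/2


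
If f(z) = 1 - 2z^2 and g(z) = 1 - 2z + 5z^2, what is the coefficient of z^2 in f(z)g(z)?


Step 1: z^2 term in f*g comes from: (1)*(5z^2) + (0)*(-2z) + (-2z^2)*(1)
Step 2: = 5 + 0 - 2
Step 3: = 3

3


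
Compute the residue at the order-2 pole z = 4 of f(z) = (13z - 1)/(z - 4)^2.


Step 1: Pole of order 2 at z = 4
Step 2: Res = lim d/dz [(z - 4)^2 * f(z)] as z -> 4
Step 3: (z - 4)^2 * f(z) = 13z - 1
Step 4: d/dz[13z - 1] = 13

13


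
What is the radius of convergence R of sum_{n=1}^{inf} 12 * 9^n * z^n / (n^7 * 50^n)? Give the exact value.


Step 1: General term a_n = 12 * 9^n / (n^7 * 50^n)
Step 2: By the root test, |a_n|^(1/n) = 12^(1/n) * 9 / (n^(7/n) * 50) -> 9/50 as n -> infinity (since 12^(1/n) -> 1 and n^(7/n) -> 1)
Step 3: R = 1/lim|a_n|^(1/n) = 50/9

50/9


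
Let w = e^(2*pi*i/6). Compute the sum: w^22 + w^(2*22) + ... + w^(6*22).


Step 1: The sum sum_{j=1}^{n} w^(k*j) equals n if n | k, else 0.
Step 2: Here n = 6, k = 22
Step 3: Does n divide k? 6 | 22 -> False
Step 4: Sum = 0

0


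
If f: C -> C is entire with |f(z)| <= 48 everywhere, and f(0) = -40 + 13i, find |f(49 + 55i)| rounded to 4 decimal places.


Step 1: By Liouville's theorem, a bounded entire function is constant.
Step 2: f(z) = f(0) = -40 + 13i for all z.
Step 3: |f(w)| = |-40 + 13i| = sqrt(1600 + 169)
Step 4: = 42.0595

42.0595


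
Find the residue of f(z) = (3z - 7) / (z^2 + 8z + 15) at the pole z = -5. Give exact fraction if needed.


Step 1: Q(z) = z^2 + 8z + 15 = (z + 5)(z + 3)
Step 2: Q'(z) = 2z + 8
Step 3: Q'(-5) = -2, P(-5) = -22
Step 4: Res = P(-5)/Q'(-5) = -22/(-2) = 11

11


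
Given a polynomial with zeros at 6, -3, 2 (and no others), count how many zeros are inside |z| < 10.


Step 1: Check each root:
  z = 6: |6| = 6 < 10
  z = -3: |-3| = 3 < 10
  z = 2: |2| = 2 < 10
Step 2: Count = 3

3


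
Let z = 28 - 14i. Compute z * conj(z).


Step 1: conj(z) = 28 + 14i
Step 2: z * conj(z) = 28^2 + (-14)^2
Step 3: = 784 + 196 = 980

980


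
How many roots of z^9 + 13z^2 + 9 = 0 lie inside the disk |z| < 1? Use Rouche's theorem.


Step 1: On |z| = 1 the three terms have sizes |z^9| = 1^9 = 1, |13z^2| = 13*1^2 = 13, |9| = 9
Step 2: The dominant term is g(z) = 13z^2; let h(z) = z^9 + 9 so f = g + h
Step 3: On |z| = 1: |g| = 13 and |h| <= 1 + 9 = 10
Step 4: Since 13 > 10, |h| < |g| on |z| = 1, so by Rouche f has the same number of zeros as g inside |z| < 1
Step 5: g(z) = 13z^2 has 2 zeros (at the origin, multiplicity 2) inside |z| < 1. Answer = 2

2


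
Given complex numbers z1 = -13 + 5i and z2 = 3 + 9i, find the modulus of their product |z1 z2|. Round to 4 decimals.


Step 1: |z1| = sqrt((-13)^2 + 5^2) = sqrt(194)
Step 2: |z2| = sqrt(3^2 + 9^2) = sqrt(90)
Step 3: |z1*z2| = |z1|*|z2| = sqrt(194) * sqrt(90) = sqrt(194 * 90) = sqrt(17460)
Step 4: = 132.1363

132.1363


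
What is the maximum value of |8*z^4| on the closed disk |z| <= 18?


Step 1: On |z| = 18, |f(z)| = 8 * |z|^4 = 8 * 18^4
Step 2: By maximum modulus principle, maximum is on boundary.
Step 3: Maximum = 8 * 104976 = 839808

839808


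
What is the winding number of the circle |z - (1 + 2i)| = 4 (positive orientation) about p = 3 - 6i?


Step 1: Center c = (1, 2), radius = 4
Step 2: |p - c|^2 = 2^2 + (-8)^2 = 68
Step 3: r^2 = 16
Step 4: |p-c| > r so winding number = 0

0


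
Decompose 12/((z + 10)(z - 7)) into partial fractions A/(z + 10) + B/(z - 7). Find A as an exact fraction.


Step 1: Multiply both sides by (z + 10) and set z = -10
Step 2: A = 12 / (-10 - 7)
Step 3: A = 12 / (-17)
Step 4: A = -12/17

-12/17


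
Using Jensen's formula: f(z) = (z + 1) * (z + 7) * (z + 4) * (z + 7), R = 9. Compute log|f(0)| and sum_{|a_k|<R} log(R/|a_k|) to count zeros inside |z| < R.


Jensen's formula: (1/2pi)*integral log|f(Re^it)|dt = log|f(0)| + sum_{|a_k|<R} log(R/|a_k|)
Step 1: f(0) = 1 * 7 * 4 * 7 = 196
Step 2: log|f(0)| = log|-1| + log|-7| + log|-4| + log|-7| = 5.2781
Step 3: Zeros inside |z| < 9: -1, -7, -4, -7
Step 4: Jensen sum = log(9/1) + log(9/7) + log(9/4) + log(9/7) = 3.5108
Step 5: n(R) = number of terms in the Jensen sum = count of zeros inside |z| < 9 = 4

4


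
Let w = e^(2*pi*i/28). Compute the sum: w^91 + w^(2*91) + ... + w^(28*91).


Step 1: The sum sum_{j=1}^{n} w^(k*j) equals n if n | k, else 0.
Step 2: Here n = 28, k = 91
Step 3: Does n divide k? 28 | 91 -> False
Step 4: Sum = 0

0


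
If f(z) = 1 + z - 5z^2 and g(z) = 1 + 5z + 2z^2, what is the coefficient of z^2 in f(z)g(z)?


Step 1: z^2 term in f*g comes from: (1)*(2z^2) + (z)*(5z) + (-5z^2)*(1)
Step 2: = 2 + 5 - 5
Step 3: = 2

2


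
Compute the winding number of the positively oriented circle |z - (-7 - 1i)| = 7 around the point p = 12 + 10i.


Step 1: Center c = (-7, -1), radius = 7
Step 2: |p - c|^2 = 19^2 + 11^2 = 482
Step 3: r^2 = 49
Step 4: |p-c| > r so winding number = 0

0


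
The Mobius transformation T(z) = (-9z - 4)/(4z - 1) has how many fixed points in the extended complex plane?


Step 1: Fixed points satisfy T(z) = z
Step 2: 4z^2 + 8z + 4 = 0
Step 3: Discriminant = 8^2 - 4*4*4 = 0
Step 4: Number of fixed points = 1

1


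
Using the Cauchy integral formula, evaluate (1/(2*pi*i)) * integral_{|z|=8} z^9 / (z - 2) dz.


Step 1: f(z) = z^9, a = 2 is inside |z| = 8
Step 2: By Cauchy integral formula: (1/(2pi*i)) * integral = f(a)
Step 3: f(2) = 2^9 = 512

512


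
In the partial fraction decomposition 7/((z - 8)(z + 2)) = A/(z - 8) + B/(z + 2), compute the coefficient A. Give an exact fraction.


Step 1: Multiply both sides by (z - 8) and set z = 8
Step 2: A = 7 / (8 + 2)
Step 3: A = 7 / 10
Step 4: A = 7/10

7/10


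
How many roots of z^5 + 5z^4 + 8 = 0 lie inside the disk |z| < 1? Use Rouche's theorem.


Step 1: On |z| = 1 the three terms have sizes |z^5| = 1^5 = 1, |5z^4| = 5*1^4 = 5, |8| = 8
Step 2: The dominant term is g(z) = 8; let h(z) = z^5 + 5z^4 so f = g + h
Step 3: On |z| = 1: |g| = 8 and |h| <= 1 + 5 = 6
Step 4: Since 8 > 6, |h| < |g| on |z| = 1, so by Rouche f has the same number of zeros as g inside |z| < 1
Step 5: g(z) = 8 is a nonzero constant with no zeros inside |z| < 1. Answer = 0

0


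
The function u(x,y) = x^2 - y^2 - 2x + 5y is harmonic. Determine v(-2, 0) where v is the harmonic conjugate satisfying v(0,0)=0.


Step 1: v_x = -u_y = 2y - 5
Step 2: v_y = u_x = 2x - 2
Step 3: v = 2xy - 5x - 2y + C
Step 4: v(0,0) = 0 => C = 0
Step 5: v(-2, 0) = 10

10


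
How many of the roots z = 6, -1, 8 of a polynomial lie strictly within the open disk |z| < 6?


Step 1: Check each root:
  z = 6: |6| = 6 >= 6
  z = -1: |-1| = 1 < 6
  z = 8: |8| = 8 >= 6
Step 2: Count = 1

1


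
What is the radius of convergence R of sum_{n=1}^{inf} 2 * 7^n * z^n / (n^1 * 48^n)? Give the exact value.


Step 1: General term a_n = 2 * 7^n / (n^1 * 48^n)
Step 2: By the root test, |a_n|^(1/n) = 2^(1/n) * 7 / (n^(1/n) * 48) -> 7/48 as n -> infinity (since 2^(1/n) -> 1 and n^(1/n) -> 1)
Step 3: R = 1/lim|a_n|^(1/n) = 48/7

48/7


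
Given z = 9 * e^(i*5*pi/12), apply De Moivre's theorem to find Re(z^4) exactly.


Step 1: By De Moivre's theorem, z^4 = 9^4 * e^(i*4*5*pi/12) = 6561 * (cos(5*pi/3) + i*sin(5*pi/3))
Step 2: |z|^4 = 9^4 = 6561
Step 3: The angle 5*pi/3 already lies in [0, 2*pi)
Step 4: cos(5*pi/3) = 1/2
Step 5: Re(z^4) = 6561 * 1/2 = 6561/2

6561/2


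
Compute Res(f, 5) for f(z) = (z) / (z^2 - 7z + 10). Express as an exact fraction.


Step 1: Q(z) = z^2 - 7z + 10 = (z - 5)(z - 2)
Step 2: Q'(z) = 2z - 7
Step 3: Q'(5) = 3, P(5) = 5
Step 4: Res = P(5)/Q'(5) = 5/3 = 5/3

5/3


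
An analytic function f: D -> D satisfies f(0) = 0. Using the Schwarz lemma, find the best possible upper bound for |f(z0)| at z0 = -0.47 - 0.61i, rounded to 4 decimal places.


Step 1: Schwarz lemma: if f: D -> D is analytic with f(0) = 0, then |f(z)| <= |z| for all z in D, and this is sharp (f(z) = z).
Step 2: |z0|^2 = (-0.47)^2 + (-0.61)^2 = 0.593
Step 3: |z0| = sqrt(0.593) = 0.770065
Step 4: Best bound = |z0| = 0.7701

0.7701


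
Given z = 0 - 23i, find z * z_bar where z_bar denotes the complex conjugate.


Step 1: conj(z) = 0 + 23i
Step 2: z * conj(z) = 0^2 + (-23)^2
Step 3: = 0 + 529 = 529

529


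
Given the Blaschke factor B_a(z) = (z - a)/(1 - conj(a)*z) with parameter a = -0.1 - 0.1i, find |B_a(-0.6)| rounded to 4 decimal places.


Step 1: Numerator z0 - a = -0.6 - (-0.1 - 0.1i) = -0.5 + 0.1i
Step 2: Denominator 1 - conj(a)*z0 = 1 - (-0.1 + 0.1i)*(-0.6) = 0.94 + 0.06i
Step 3: |z0 - a|^2 = (-0.5)^2 + 0.1^2 = 0.26; |1 - conj(a)*z0|^2 = 0.94^2 + 0.06^2 = 0.8872
Step 4: |B_a(-0.6)| = sqrt(0.26 / 0.8872) = sqrt(0.293057)
Step 5: = 0.5413

0.5413


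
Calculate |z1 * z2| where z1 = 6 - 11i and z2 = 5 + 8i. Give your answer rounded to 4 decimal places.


Step 1: |z1| = sqrt(6^2 + (-11)^2) = sqrt(157)
Step 2: |z2| = sqrt(5^2 + 8^2) = sqrt(89)
Step 3: |z1*z2| = |z1|*|z2| = sqrt(157) * sqrt(89) = sqrt(157 * 89) = sqrt(13973)
Step 4: = 118.2074

118.2074


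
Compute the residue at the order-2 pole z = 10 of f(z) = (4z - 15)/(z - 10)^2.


Step 1: Pole of order 2 at z = 10
Step 2: Res = lim d/dz [(z - 10)^2 * f(z)] as z -> 10
Step 3: (z - 10)^2 * f(z) = 4z - 15
Step 4: d/dz[4z - 15] = 4

4


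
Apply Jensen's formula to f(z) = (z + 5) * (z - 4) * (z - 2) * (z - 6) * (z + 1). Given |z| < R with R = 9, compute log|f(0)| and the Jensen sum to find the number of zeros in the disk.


Jensen's formula: (1/2pi)*integral log|f(Re^it)|dt = log|f(0)| + sum_{|a_k|<R} log(R/|a_k|)
Step 1: f(0) = 5 * (-4) * (-2) * (-6) * 1 = -240
Step 2: log|f(0)| = log|-5| + log|4| + log|2| + log|6| + log|-1| = 5.4806
Step 3: Zeros inside |z| < 9: -5, 4, 2, 6, -1
Step 4: Jensen sum = log(9/5) + log(9/4) + log(9/2) + log(9/6) + log(9/1) = 5.5055
Step 5: n(R) = number of terms in the Jensen sum = count of zeros inside |z| < 9 = 5

5


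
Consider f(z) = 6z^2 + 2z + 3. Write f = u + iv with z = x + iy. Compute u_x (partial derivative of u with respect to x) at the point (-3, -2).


Step 1: f(z) = 6(x+iy)^2 + 2(x+iy) + 3
Step 2: u = 6(x^2 - y^2) + 2x + 3
Step 3: u_x = 12x + 2
Step 4: At (-3, -2): u_x = -36 + 2 = -34

-34


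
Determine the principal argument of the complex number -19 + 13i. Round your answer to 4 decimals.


Step 1: z = -19 + 13i
Step 2: arg(z) = atan2(13, -19)
Step 3: arg(z) = 2.5415

2.5415


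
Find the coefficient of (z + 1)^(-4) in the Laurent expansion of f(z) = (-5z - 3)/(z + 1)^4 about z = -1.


Step 1: Write the numerator in powers of (z + 1): -5z - 3 = -5(z + 1) + (-5*(-1) - 3) = -5(z + 1) + 2
Step 2: Divide by (z + 1)^4: f(z) = 2(z + 1)^(-4) - 5(z + 1)^(-3)
Step 3: This finite sum is the Laurent series of f about z = -1.
Step 4: Coefficient of (z + 1)^(-4) = -5*(-1) - 3 = 2

2


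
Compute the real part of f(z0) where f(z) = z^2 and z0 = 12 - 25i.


Step 1: z0 = 12 - 25i
Step 2: z0^2 = 12^2 - (-25)^2 - 600i
Step 3: real part = 144 - 625 = -481

-481


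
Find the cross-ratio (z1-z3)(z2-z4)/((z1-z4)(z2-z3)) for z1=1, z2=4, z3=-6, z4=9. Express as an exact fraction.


Step 1: (z1-z3)(z2-z4) = 7 * (-5) = -35
Step 2: (z1-z4)(z2-z3) = (-8) * 10 = -80
Step 3: Cross-ratio = 35/80 = 7/16

7/16


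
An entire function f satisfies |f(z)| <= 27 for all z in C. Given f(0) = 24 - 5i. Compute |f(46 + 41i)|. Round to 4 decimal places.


Step 1: By Liouville's theorem, a bounded entire function is constant.
Step 2: f(z) = f(0) = 24 - 5i for all z.
Step 3: |f(w)| = |24 - 5i| = sqrt(576 + 25)
Step 4: = 24.5153

24.5153


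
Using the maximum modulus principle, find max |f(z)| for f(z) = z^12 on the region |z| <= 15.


Step 1: On |z| = 15, |f(z)| = |z|^12 = 15^12
Step 2: By maximum modulus principle, maximum is on boundary.
Step 3: Maximum = 129746337890625 = 129746337890625

129746337890625


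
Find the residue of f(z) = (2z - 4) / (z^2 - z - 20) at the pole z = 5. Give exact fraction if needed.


Step 1: Q(z) = z^2 - z - 20 = (z - 5)(z + 4)
Step 2: Q'(z) = 2z - 1
Step 3: Q'(5) = 9, P(5) = 6
Step 4: Res = P(5)/Q'(5) = 6/9 = 2/3

2/3


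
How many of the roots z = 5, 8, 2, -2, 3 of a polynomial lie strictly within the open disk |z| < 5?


Step 1: Check each root:
  z = 5: |5| = 5 >= 5
  z = 8: |8| = 8 >= 5
  z = 2: |2| = 2 < 5
  z = -2: |-2| = 2 < 5
  z = 3: |3| = 3 < 5
Step 2: Count = 3

3


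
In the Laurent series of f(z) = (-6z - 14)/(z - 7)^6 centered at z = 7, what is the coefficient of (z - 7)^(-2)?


Step 1: Write the numerator in powers of (z - 7): -6z - 14 = -6(z - 7) + (-6*7 - 14) = -6(z - 7) - 56
Step 2: Divide by (z - 7)^6: f(z) = -56(z - 7)^(-6) - 6(z - 7)^(-5)
Step 3: This finite sum is the Laurent series of f about z = 7.
Step 4: Only the powers -6 and -5 appear, so the coefficient of (z - 7)^(-2) = 0

0


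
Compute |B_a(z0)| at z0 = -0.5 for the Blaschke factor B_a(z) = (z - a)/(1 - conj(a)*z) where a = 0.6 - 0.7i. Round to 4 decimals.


Step 1: Numerator z0 - a = -0.5 - (0.6 - 0.7i) = -1.1 + 0.7i
Step 2: Denominator 1 - conj(a)*z0 = 1 - (0.6 + 0.7i)*(-0.5) = 1.3 + 0.35i
Step 3: |z0 - a|^2 = (-1.1)^2 + 0.7^2 = 1.7; |1 - conj(a)*z0|^2 = 1.3^2 + 0.35^2 = 1.8125
Step 4: |B_a(-0.5)| = sqrt(1.7 / 1.8125) = sqrt(0.937931)
Step 5: = 0.9685

0.9685


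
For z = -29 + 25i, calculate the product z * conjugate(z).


Step 1: conj(z) = -29 - 25i
Step 2: z * conj(z) = (-29)^2 + 25^2
Step 3: = 841 + 625 = 1466

1466


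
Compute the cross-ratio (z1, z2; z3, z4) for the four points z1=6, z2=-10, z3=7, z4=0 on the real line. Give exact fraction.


Step 1: (z1-z3)(z2-z4) = (-1) * (-10) = 10
Step 2: (z1-z4)(z2-z3) = 6 * (-17) = -102
Step 3: Cross-ratio = -10/102 = -5/51

-5/51


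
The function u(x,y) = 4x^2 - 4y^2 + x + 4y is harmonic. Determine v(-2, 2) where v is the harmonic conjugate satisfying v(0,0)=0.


Step 1: v_x = -u_y = 8y - 4
Step 2: v_y = u_x = 8x + 1
Step 3: v = 8xy - 4x + y + C
Step 4: v(0,0) = 0 => C = 0
Step 5: v(-2, 2) = -22

-22


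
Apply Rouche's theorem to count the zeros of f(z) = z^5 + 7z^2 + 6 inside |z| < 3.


Step 1: On |z| = 3 the three terms have sizes |z^5| = 3^5 = 243, |7z^2| = 7*3^2 = 63, |6| = 6
Step 2: The dominant term is g(z) = z^5; let h(z) = 7z^2 + 6 so f = g + h
Step 3: On |z| = 3: |g| = 243 and |h| <= 63 + 6 = 69
Step 4: Since 243 > 69, |h| < |g| on |z| = 3, so by Rouche f has the same number of zeros as g inside |z| < 3
Step 5: g(z) = z^5 has 5 zeros (all at the origin) inside |z| < 3. Answer = 5

5


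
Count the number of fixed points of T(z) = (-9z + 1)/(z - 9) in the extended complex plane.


Step 1: Fixed points satisfy T(z) = z
Step 2: z^2 - 1 = 0
Step 3: Discriminant = 0^2 - 4*1*(-1) = 4
Step 4: Number of fixed points = 2

2


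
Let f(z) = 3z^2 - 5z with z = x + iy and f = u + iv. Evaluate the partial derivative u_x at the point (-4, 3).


Step 1: f(z) = 3(x+iy)^2 - 5(x+iy) + 0
Step 2: u = 3(x^2 - y^2) - 5x + 0
Step 3: u_x = 6x - 5
Step 4: At (-4, 3): u_x = -24 - 5 = -29

-29


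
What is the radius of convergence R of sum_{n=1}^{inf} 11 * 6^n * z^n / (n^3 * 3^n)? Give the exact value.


Step 1: General term a_n = 11 * 6^n / (n^3 * 3^n)
Step 2: By the root test, |a_n|^(1/n) = 11^(1/n) * 6 / (n^(3/n) * 3) -> 6/3 as n -> infinity (since 11^(1/n) -> 1 and n^(3/n) -> 1)
Step 3: R = 1/lim|a_n|^(1/n) = 3/6 = 1/2

1/2


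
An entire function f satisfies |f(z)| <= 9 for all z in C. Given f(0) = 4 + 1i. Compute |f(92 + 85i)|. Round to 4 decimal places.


Step 1: By Liouville's theorem, a bounded entire function is constant.
Step 2: f(z) = f(0) = 4 + 1i for all z.
Step 3: |f(w)| = |4 + 1i| = sqrt(16 + 1)
Step 4: = 4.1231

4.1231


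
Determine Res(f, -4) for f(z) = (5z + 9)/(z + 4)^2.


Step 1: Pole of order 2 at z = -4
Step 2: Res = lim d/dz [(z + 4)^2 * f(z)] as z -> -4
Step 3: (z + 4)^2 * f(z) = 5z + 9
Step 4: d/dz[5z + 9] = 5

5


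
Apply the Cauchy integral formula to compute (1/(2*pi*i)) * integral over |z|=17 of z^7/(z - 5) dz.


Step 1: f(z) = z^7, a = 5 is inside |z| = 17
Step 2: By Cauchy integral formula: (1/(2pi*i)) * integral = f(a)
Step 3: f(5) = 5^7 = 78125

78125


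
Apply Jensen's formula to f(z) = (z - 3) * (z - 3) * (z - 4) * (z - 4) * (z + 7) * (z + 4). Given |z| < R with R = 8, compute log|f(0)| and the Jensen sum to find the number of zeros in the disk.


Jensen's formula: (1/2pi)*integral log|f(Re^it)|dt = log|f(0)| + sum_{|a_k|<R} log(R/|a_k|)
Step 1: f(0) = (-3) * (-3) * (-4) * (-4) * 7 * 4 = 4032
Step 2: log|f(0)| = log|3| + log|3| + log|4| + log|4| + log|-7| + log|-4| = 8.302
Step 3: Zeros inside |z| < 8: 3, 3, 4, 4, -7, -4
Step 4: Jensen sum = log(8/3) + log(8/3) + log(8/4) + log(8/4) + log(8/7) + log(8/4) = 4.1746
Step 5: n(R) = number of terms in the Jensen sum = count of zeros inside |z| < 8 = 6

6


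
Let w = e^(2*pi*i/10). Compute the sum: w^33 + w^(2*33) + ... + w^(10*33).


Step 1: The sum sum_{j=1}^{n} w^(k*j) equals n if n | k, else 0.
Step 2: Here n = 10, k = 33
Step 3: Does n divide k? 10 | 33 -> False
Step 4: Sum = 0

0


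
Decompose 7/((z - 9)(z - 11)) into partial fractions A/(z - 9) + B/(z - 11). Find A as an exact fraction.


Step 1: Multiply both sides by (z - 9) and set z = 9
Step 2: A = 7 / (9 - 11)
Step 3: A = 7 / (-2)
Step 4: A = -7/2

-7/2


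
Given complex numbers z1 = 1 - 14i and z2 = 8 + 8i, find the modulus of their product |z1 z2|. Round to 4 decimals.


Step 1: |z1| = sqrt(1^2 + (-14)^2) = sqrt(197)
Step 2: |z2| = sqrt(8^2 + 8^2) = sqrt(128)
Step 3: |z1*z2| = |z1|*|z2| = sqrt(197) * sqrt(128) = sqrt(197 * 128) = sqrt(25216)
Step 4: = 158.7955

158.7955


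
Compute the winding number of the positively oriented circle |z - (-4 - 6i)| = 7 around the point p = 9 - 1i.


Step 1: Center c = (-4, -6), radius = 7
Step 2: |p - c|^2 = 13^2 + 5^2 = 194
Step 3: r^2 = 49
Step 4: |p-c| > r so winding number = 0

0


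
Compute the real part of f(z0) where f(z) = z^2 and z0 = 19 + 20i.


Step 1: z0 = 19 + 20i
Step 2: z0^2 = 19^2 - 20^2 + 760i
Step 3: real part = 361 - 400 = -39

-39


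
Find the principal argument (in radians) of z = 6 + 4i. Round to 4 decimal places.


Step 1: z = 6 + 4i
Step 2: arg(z) = atan2(4, 6)
Step 3: arg(z) = 0.588

0.588


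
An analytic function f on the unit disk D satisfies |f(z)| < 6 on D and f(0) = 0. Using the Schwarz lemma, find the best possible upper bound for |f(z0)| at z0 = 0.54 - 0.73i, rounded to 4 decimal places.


Step 1: g = f/6 maps D -> D with g(0) = 0, so by the Schwarz lemma |g(z)| <= |z|, i.e. |f(z)| <= 6|z|; this is sharp (f(z) = 6z).
Step 2: |z0|^2 = 0.54^2 + (-0.73)^2 = 0.8245
Step 3: |z0| = sqrt(0.8245) = 0.90802
Step 4: Best bound = 6 * |z0| = 6 * 0.90802 = 5.4481

5.4481


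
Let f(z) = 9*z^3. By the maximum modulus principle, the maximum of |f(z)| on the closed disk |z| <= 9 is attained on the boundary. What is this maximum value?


Step 1: On |z| = 9, |f(z)| = 9 * |z|^3 = 9 * 9^3
Step 2: By maximum modulus principle, maximum is on boundary.
Step 3: Maximum = 9 * 729 = 6561

6561


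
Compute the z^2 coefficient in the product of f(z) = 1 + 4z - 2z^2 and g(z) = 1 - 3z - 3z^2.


Step 1: z^2 term in f*g comes from: (1)*(-3z^2) + (4z)*(-3z) + (-2z^2)*(1)
Step 2: = -3 - 12 - 2
Step 3: = -17

-17


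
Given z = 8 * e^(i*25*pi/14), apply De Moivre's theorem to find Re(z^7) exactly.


Step 1: By De Moivre's theorem, z^7 = 8^7 * e^(i*7*25*pi/14) = 2097152 * (cos(25*pi/2) + i*sin(25*pi/2))
Step 2: |z|^7 = 8^7 = 2097152
Step 3: Reduce the angle mod 2*pi: 25*pi/2 - 12*pi = pi/2
Step 4: cos(pi/2) = 0
Step 5: Re(z^7) = 2097152 * 0 = 0

0


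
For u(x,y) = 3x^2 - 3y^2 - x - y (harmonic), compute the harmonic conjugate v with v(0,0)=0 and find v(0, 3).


Step 1: v_x = -u_y = 6y + 1
Step 2: v_y = u_x = 6x - 1
Step 3: v = 6xy + x - y + C
Step 4: v(0,0) = 0 => C = 0
Step 5: v(0, 3) = -3

-3


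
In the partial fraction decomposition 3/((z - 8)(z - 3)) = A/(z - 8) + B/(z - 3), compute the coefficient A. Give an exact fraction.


Step 1: Multiply both sides by (z - 8) and set z = 8
Step 2: A = 3 / (8 - 3)
Step 3: A = 3 / 5
Step 4: A = 3/5

3/5


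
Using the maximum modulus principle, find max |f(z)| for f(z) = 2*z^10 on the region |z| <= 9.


Step 1: On |z| = 9, |f(z)| = 2 * |z|^10 = 2 * 9^10
Step 2: By maximum modulus principle, maximum is on boundary.
Step 3: Maximum = 2 * 3486784401 = 6973568802

6973568802
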